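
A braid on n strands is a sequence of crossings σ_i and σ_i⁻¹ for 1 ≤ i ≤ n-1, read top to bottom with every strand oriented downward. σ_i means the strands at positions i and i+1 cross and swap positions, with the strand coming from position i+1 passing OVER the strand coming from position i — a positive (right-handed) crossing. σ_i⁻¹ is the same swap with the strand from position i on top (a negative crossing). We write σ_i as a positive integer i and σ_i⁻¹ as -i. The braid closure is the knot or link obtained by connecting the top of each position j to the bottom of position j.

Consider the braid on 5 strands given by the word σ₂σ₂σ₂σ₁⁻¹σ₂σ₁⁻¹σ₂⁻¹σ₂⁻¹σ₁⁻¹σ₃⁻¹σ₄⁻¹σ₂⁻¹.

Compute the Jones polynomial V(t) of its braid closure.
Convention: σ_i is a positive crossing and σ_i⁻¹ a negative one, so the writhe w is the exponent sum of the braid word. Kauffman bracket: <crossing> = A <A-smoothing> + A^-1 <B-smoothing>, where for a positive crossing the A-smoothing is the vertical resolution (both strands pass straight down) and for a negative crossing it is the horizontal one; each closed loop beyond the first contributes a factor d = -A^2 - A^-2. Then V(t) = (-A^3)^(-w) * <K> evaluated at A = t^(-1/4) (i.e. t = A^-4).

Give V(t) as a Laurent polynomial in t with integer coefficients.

-t + 2 - t^-1 + 2*t^-2 - t^-3 + t^-4 - t^-5

Derivation:
The presented braid s2 s2 s2 s1^-1 s2 s1^-1 s2^-1 s2^-1 s1^-1 s3^-1 s4^-1 s2^-1 on 5 strands reduces by inverse Markov moves (closure unchanged at each step):
  Deconjugate: the word is γ·β·γ⁻¹ with γ = s2 (prefix) and γ⁻¹ = s2^-1 (suffix); strip both.
  Destabilize: the word has the form β·s4^-1 where s4^-1 occurs only as the final letter (β ∈ B_4); drop it and the last strand → 4 strands.
  Destabilize: the word has the form β·s3^-1 where s3^-1 occurs only as the final letter (β ∈ B_3); drop it and the last strand → 3 strands.
Reduced to β = s2 s2 s1^-1 s2 s1^-1 s2^-1 s2^-1 s1^-1 on 3 strands, 8 crossings.
Compute on β:
Braid: s2 s2 s1^-1 s2 s1^-1 s2^-1 s2^-1 s1^-1 on 3 strands, 8 crossings.
Writhe w = (#positive) - (#negative) = 3 - 5 = -2.
Computing the Kauffman bracket via state sum. There are 2^8 = 256 states.
For each crossing: s=0 is the vertical smoothing, s=1 horizontal. Crossing k contributes A^(sign_k * (1 - 2*s_k)); loop factor d = -A^2 - A^-2.
Tabulate the states by total A-exponent and number of loops L (A-exp: L × count):
  A^8: L=4 ×1
  A^6: L=3 ×8
  A^4: L=2 ×23, L=4 ×5
  A^2: L=1 ×22, L=3 ×33, L=5 ×1
  A^0: L=2 ×52, L=4 ×18
  A^-2: L=1 ×13, L=3 ×37, L=5 ×6
  A^-4: L=2 ×14, L=4 ×13, L=6 ×1
  A^-6: L=3 ×6, L=5 ×2
  A^-8: L=4 ×1
Each group contributes A^e * Σ count * d^(L-1):
Powers of d = -A^2 - A^-2: d^2 = A^4 + 2 + A^-4; d^3 = -A^6 - 3*A^2 - 3*A^-2 - A^-6; d^4 = A^8 + 4*A^4 + 6 + 4*A^-4 + A^-8; d^5 = -A^10 - 5*A^6 - 10*A^2 - 10*A^-2 - 5*A^-6 - A^-10.
  A^8 * (d^3) = -A^14 - 3*A^10 - 3*A^6 - A^2
  A^6 * (8*d^2) = 8*A^10 + 16*A^6 + 8*A^2
  A^4 * (23*d + 5*d^3) = -5*A^10 - 38*A^6 - 38*A^2 - 5*A^-2
  A^2 * (22 + 33*d^2 + d^4) = A^10 + 37*A^6 + 94*A^2 + 37*A^-2 + A^-6
  A^0 * (52*d + 18*d^3) = -18*A^6 - 106*A^2 - 106*A^-2 - 18*A^-6
  A^-2 * (13 + 37*d^2 + 6*d^4) = 6*A^6 + 61*A^2 + 123*A^-2 + 61*A^-6 + 6*A^-10
  A^-4 * (14*d + 13*d^3 + d^5) = -A^6 - 18*A^2 - 63*A^-2 - 63*A^-6 - 18*A^-10 - A^-14
  A^-6 * (6*d^2 + 2*d^4) = 2*A^2 + 14*A^-2 + 24*A^-6 + 14*A^-10 + 2*A^-14
  A^-8 * (d^3) = -A^-2 - 3*A^-6 - 3*A^-10 - A^-14
Summing the groups: <K> = -A^14 + A^10 - A^6 + 2*A^2 - A^-2 + 2*A^-6 - A^-10
Normalise by the writhe: (-A^3)^(-w) = (-A^3)^(2) = A^6, so f(A) = A^6 * <K> = -A^20 + A^16 - A^12 + 2*A^8 - A^4 + 2 - A^-4.
Substitute A = t^(-1/4), i.e. A^e → t^(-e/4): V(t) = -t + 2 - t^-1 + 2*t^-2 - t^-3 + t^-4 - t^-5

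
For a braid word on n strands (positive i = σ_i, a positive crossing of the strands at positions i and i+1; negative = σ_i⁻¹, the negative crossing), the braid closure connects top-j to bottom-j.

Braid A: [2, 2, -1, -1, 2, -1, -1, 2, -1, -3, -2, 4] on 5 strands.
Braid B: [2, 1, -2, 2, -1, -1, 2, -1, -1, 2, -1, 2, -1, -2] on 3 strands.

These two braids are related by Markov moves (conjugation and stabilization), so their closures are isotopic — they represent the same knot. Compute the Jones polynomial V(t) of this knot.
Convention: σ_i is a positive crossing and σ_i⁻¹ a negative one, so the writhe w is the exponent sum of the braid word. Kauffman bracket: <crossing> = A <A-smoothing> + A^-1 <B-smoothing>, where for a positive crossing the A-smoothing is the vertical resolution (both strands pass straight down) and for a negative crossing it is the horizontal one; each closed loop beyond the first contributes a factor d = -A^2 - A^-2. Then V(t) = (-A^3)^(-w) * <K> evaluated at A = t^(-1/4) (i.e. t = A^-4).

-t^2 + 3*t - 4 + 6*t^-1 - 6*t^-2 + 6*t^-3 - 5*t^-4 + 3*t^-5 - t^-6

Derivation:
Markov-equivalent braids have isotopic closures, hence identical knot invariants. Strip the Markov moves from each word to reach a common short braid β, then compute V(t) once on β.
Braid A: s2 s2 s1^-1 s1^-1 s2 s1^-1 s1^-1 s2 s1^-1 s3^-1 s2^-1 s4 on 5 strands reduces by inverse Markov moves (closure unchanged at each step):
  Destabilize: the word has the form β·s4 where s4 occurs only as the final letter (β ∈ B_4); drop it and the last strand → 4 strands.
  Deconjugate: the word is γ·β·γ⁻¹ with γ = s2 (prefix) and γ⁻¹ = s2^-1 (suffix); strip both.
  Destabilize: the word has the form β·s3^-1 where s3^-1 occurs only as the final letter (β ∈ B_3); drop it and the last strand → 3 strands.
Reduced to β = s2 s1^-1 s1^-1 s2 s1^-1 s1^-1 s2 s1^-1 on 3 strands, 8 crossings.
Braid B: s2 s1 s2^-1 s2 s1^-1 s1^-1 s2 s1^-1 s1^-1 s2 s1^-1 s2 s1^-1 s2^-1 on 3 strands reduces by inverse Markov moves (closure unchanged at each step):
  Deconjugate: the word is γ·β·γ⁻¹ with γ = s2 (prefix) and γ⁻¹ = s2^-1 (suffix); strip both.
  Deconjugate: the word is γ·β·γ⁻¹ with γ = s1 s2^-1 (prefix) and γ⁻¹ = s2 s1^-1 (suffix); strip both.
Reduced to β = s2 s1^-1 s1^-1 s2 s1^-1 s1^-1 s2 s1^-1 on 3 strands, 8 crossings.
Both give the same β = s2 s1^-1 s1^-1 s2 s1^-1 s1^-1 s2 s1^-1 on 3 strands, so one state sum suffices:
Braid: s2 s1^-1 s1^-1 s2 s1^-1 s1^-1 s2 s1^-1 on 3 strands, 8 crossings.
Writhe w = (#positive) - (#negative) = 3 - 5 = -2.
State-sum expansion of <K>. There are 2^8 = 256 states.
Each crossing splits two ways (0=vertical, 1=horizontal). The state's weight is A^(#A-smoothings - #B-smoothings) * d^(loops - 1).
Tabulate the states by total A-exponent and number of loops L (A-exp: L × count):
  A^8: L=6 ×1
  A^6: L=5 ×8
  A^4: L=4 ×28
  A^2: L=3 ×55, L=5 ×1
  A^0: L=2 ×63, L=4 ×7
  A^-2: L=1 ×35, L=3 ×21
  A^-4: L=2 ×26, L=4 ×2
  A^-6: L=3 ×8
  A^-8: L=4 ×1
Each group contributes A^e * Σ count * d^(L-1):
Powers of d = -A^2 - A^-2: d^2 = A^4 + 2 + A^-4; d^3 = -A^6 - 3*A^2 - 3*A^-2 - A^-6; d^4 = A^8 + 4*A^4 + 6 + 4*A^-4 + A^-8; d^5 = -A^10 - 5*A^6 - 10*A^2 - 10*A^-2 - 5*A^-6 - A^-10.
  A^8 * (d^5) = -A^18 - 5*A^14 - 10*A^10 - 10*A^6 - 5*A^2 - A^-2
  A^6 * (8*d^4) = 8*A^14 + 32*A^10 + 48*A^6 + 32*A^2 + 8*A^-2
  A^4 * (28*d^3) = -28*A^10 - 84*A^6 - 84*A^2 - 28*A^-2
  A^2 * (55*d^2 + d^4) = A^10 + 59*A^6 + 116*A^2 + 59*A^-2 + A^-6
  A^0 * (63*d + 7*d^3) = -7*A^6 - 84*A^2 - 84*A^-2 - 7*A^-6
  A^-2 * (35 + 21*d^2) = 21*A^2 + 77*A^-2 + 21*A^-6
  A^-4 * (26*d + 2*d^3) = -2*A^2 - 32*A^-2 - 32*A^-6 - 2*A^-10
  A^-6 * (8*d^2) = 8*A^-2 + 16*A^-6 + 8*A^-10
  A^-8 * (d^3) = -A^-2 - 3*A^-6 - 3*A^-10 - A^-14
Summing the groups: <K> = -A^18 + 3*A^14 - 5*A^10 + 6*A^6 - 6*A^2 + 6*A^-2 - 4*A^-6 + 3*A^-10 - A^-14
Normalise by the writhe: (-A^3)^(-w) = (-A^3)^(2) = A^6, so f(A) = A^6 * <K> = -A^24 + 3*A^20 - 5*A^16 + 6*A^12 - 6*A^8 + 6*A^4 - 4 + 3*A^-4 - A^-8.
Substitute A = t^(-1/4), i.e. A^e → t^(-e/4): V(t) = -t^2 + 3*t - 4 + 6*t^-1 - 6*t^-2 + 6*t^-3 - 5*t^-4 + 3*t^-5 - t^-6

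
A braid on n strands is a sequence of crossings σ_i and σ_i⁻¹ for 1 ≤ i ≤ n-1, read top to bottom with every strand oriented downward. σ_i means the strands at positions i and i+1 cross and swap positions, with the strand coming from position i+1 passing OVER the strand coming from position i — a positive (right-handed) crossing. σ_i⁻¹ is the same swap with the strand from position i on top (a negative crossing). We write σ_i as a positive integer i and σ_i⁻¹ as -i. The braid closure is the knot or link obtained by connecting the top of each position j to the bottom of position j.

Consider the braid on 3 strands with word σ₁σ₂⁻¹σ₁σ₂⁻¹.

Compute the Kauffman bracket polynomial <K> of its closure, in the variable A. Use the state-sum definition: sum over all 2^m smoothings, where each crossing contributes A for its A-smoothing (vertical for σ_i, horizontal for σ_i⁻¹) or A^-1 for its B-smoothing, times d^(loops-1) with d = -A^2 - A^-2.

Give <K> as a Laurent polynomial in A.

A^8 - A^4 + 1 - A^-4 + A^-8

Derivation:
Braid: s1 s2^-1 s1 s2^-1 on 3 strands, 4 crossings.
Writhe w = (#positive) - (#negative) = 2 - 2 = 0.
Enumerate smoothing states for the bracket polynomial. There are 2^4 = 16 states.
Each crossing splits two ways (0=vertical, 1=horizontal). The state's weight is A^(#A-smoothings - #B-smoothings) * d^(loops - 1).
  state 0000: A-exp=+0, loops=3, term = A^0 * d^2
  state 0001: A-exp=+2, loops=2, term = A^2 * d^1
  state 0010: A-exp=-2, loops=2, term = A^-2 * d^1
  state 0011: A-exp=+0, loops=1, term = A^0 * d^0
  state 0100: A-exp=+2, loops=2, term = A^2 * d^1
  state 0101: A-exp=+4, loops=3, term = A^4 * d^2
  state 0110: A-exp=+0, loops=1, term = A^0 * d^0
  state 0111: A-exp=+2, loops=2, term = A^2 * d^1
  state 1000: A-exp=-2, loops=2, term = A^-2 * d^1
  state 1001: A-exp=+0, loops=1, term = A^0 * d^0
  state 1010: A-exp=-4, loops=3, term = A^-4 * d^2
  state 1011: A-exp=-2, loops=2, term = A^-2 * d^1
  state 1100: A-exp=+0, loops=1, term = A^0 * d^0
  state 1101: A-exp=+2, loops=2, term = A^2 * d^1
  state 1110: A-exp=-2, loops=2, term = A^-2 * d^1
  state 1111: A-exp=+0, loops=1, term = A^0 * d^0
Collect the terms by A-exponent (count of states per loop number):
Powers of d = -A^2 - A^-2: d^2 = A^4 + 2 + A^-4.
  A^4 * (d^2) = A^8 + 2*A^4 + 1
  A^2 * (4*d) = -4*A^4 - 4
  A^0 * (5 + d^2) = A^4 + 7 + A^-4
  A^-2 * (4*d) = -4 - 4*A^-4
  A^-4 * (d^2) = 1 + 2*A^-4 + A^-8
Summing the groups: <K> = A^8 - A^4 + 1 - A^-4 + A^-8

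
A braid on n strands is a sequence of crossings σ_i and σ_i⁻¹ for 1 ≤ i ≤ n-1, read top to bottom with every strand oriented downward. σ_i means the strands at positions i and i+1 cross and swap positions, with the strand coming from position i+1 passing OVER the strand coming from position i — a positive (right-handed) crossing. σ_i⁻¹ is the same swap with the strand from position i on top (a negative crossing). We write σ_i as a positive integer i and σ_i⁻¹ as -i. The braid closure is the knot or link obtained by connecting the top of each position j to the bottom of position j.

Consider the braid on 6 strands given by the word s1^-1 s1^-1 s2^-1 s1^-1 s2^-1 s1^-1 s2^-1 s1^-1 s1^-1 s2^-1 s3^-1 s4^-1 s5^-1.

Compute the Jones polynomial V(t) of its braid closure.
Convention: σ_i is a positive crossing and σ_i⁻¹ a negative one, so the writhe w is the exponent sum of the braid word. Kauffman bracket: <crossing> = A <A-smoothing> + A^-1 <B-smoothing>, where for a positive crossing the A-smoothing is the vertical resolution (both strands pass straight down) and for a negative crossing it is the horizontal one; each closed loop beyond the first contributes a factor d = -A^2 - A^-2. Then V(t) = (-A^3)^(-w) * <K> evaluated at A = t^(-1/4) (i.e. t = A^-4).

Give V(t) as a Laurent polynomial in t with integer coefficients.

The presented braid s1^-1 s1^-1 s2^-1 s1^-1 s2^-1 s1^-1 s2^-1 s1^-1 s1^-1 s2^-1 s3^-1 s4^-1 s5^-1 on 6 strands reduces by inverse Markov moves (closure unchanged at each step):
  Destabilize: the word has the form β·s5^-1 where s5^-1 occurs only as the final letter (β ∈ B_5); drop it and the last strand → 5 strands.
  Destabilize: the word has the form β·s4^-1 where s4^-1 occurs only as the final letter (β ∈ B_4); drop it and the last strand → 4 strands.
  Destabilize: the word has the form β·s3^-1 where s3^-1 occurs only as the final letter (β ∈ B_3); drop it and the last strand → 3 strands.
Reduced to β = s1^-1 s1^-1 s2^-1 s1^-1 s2^-1 s1^-1 s2^-1 s1^-1 s1^-1 s2^-1 on 3 strands, 10 crossings.
Compute on β:
Braid: s1^-1 s1^-1 s2^-1 s1^-1 s2^-1 s1^-1 s2^-1 s1^-1 s1^-1 s2^-1 on 3 strands, 10 crossings.
Writhe w = (#positive) - (#negative) = 0 - 10 = -10.
State-sum expansion of <K>. There are 2^10 = 1024 states.
Smooth each crossing (0=||, 1=⌣⌢); contribution A^(Σ sign_k(1-2s_k)) * d^(L-1).
Tabulate the states by total A-exponent and number of loops L (A-exp: L × count):
  A^10: L=3 ×1
  A^8: L=2 ×4, L=4 ×6
  A^6: L=1 ×4, L=3 ×30, L=5 ×11
  A^4: L=2 ×48, L=4 ×65, L=6 ×7
  A^2: L=1 ×24, L=3 ×140, L=5 ×45, L=7 ×1
  A^0: L=2 ×129, L=4 ×117, L=6 ×6
  A^-2: L=1 ×43, L=3 ×151, L=5 ×16
  A^-4: L=2 ×96, L=4 ×24
  A^-6: L=1 ×24, L=3 ×21
  A^-8: L=2 ×10
  A^-10: L=3 ×1
Each group contributes A^e * Σ count * d^(L-1):
Powers of d = -A^2 - A^-2: d^2 = A^4 + 2 + A^-4; d^3 = -A^6 - 3*A^2 - 3*A^-2 - A^-6; d^4 = A^8 + 4*A^4 + 6 + 4*A^-4 + A^-8; d^5 = -A^10 - 5*A^6 - 10*A^2 - 10*A^-2 - 5*A^-6 - A^-10; d^6 = A^12 + 6*A^8 + 15*A^4 + 20 + 15*A^-4 + 6*A^-8 + A^-12.
  A^10 * (d^2) = A^14 + 2*A^10 + A^6
  A^8 * (4*d + 6*d^3) = -6*A^14 - 22*A^10 - 22*A^6 - 6*A^2
  A^6 * (4 + 30*d^2 + 11*d^4) = 11*A^14 + 74*A^10 + 130*A^6 + 74*A^2 + 11*A^-2
  A^4 * (48*d + 65*d^3 + 7*d^5) = -7*A^14 - 100*A^10 - 313*A^6 - 313*A^2 - 100*A^-2 - 7*A^-6
  A^2 * (24 + 140*d^2 + 45*d^4 + d^6) = A^14 + 51*A^10 + 335*A^6 + 594*A^2 + 335*A^-2 + 51*A^-6 + A^-10
  A^0 * (129*d + 117*d^3 + 6*d^5) = -6*A^10 - 147*A^6 - 540*A^2 - 540*A^-2 - 147*A^-6 - 6*A^-10
  A^-2 * (43 + 151*d^2 + 16*d^4) = 16*A^6 + 215*A^2 + 441*A^-2 + 215*A^-6 + 16*A^-10
  A^-4 * (96*d + 24*d^3) = -24*A^2 - 168*A^-2 - 168*A^-6 - 24*A^-10
  A^-6 * (24 + 21*d^2) = 21*A^-2 + 66*A^-6 + 21*A^-10
  A^-8 * (10*d) = -10*A^-6 - 10*A^-10
  A^-10 * (d^2) = A^-6 + 2*A^-10 + A^-14
Summing the groups: <K> = -A^10 + A^-6 + A^-14
Normalise by the writhe: (-A^3)^(-w) = (-A^3)^(10) = A^30, so f(A) = A^30 * <K> = -A^40 + A^24 + A^16.
Substitute A = t^(-1/4), i.e. A^e → t^(-e/4): V(t) = t^-4 + t^-6 - t^-10

Answer: t^-4 + t^-6 - t^-10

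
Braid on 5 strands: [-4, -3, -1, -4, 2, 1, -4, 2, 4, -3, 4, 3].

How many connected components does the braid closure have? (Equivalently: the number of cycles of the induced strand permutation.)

Track the strand permutation on 5 strands, starting from identity.
  step 1: s4^-1 swaps positions 4,5 -> [1 2 3 5 4]
  step 2: s3^-1 swaps positions 3,4 -> [1 2 5 3 4]
  step 3: s1^-1 swaps positions 1,2 -> [2 1 5 3 4]
  step 4: s4^-1 swaps positions 4,5 -> [2 1 5 4 3]
  step 5: s2 swaps positions 2,3 -> [2 5 1 4 3]
  step 6: s1 swaps positions 1,2 -> [5 2 1 4 3]
  step 7: s4^-1 swaps positions 4,5 -> [5 2 1 3 4]
  step 8: s2 swaps positions 2,3 -> [5 1 2 3 4]
  step 9: s4 swaps positions 4,5 -> [5 1 2 4 3]
  step 10: s3^-1 swaps positions 3,4 -> [5 1 4 2 3]
  step 11: s4 swaps positions 4,5 -> [5 1 4 3 2]
  step 12: s3 swaps positions 3,4 -> [5 1 3 4 2]
Final permutation (position -> original strand): [5 1 3 4 2]
Closure components = cycle count of this permutation = 3.

Answer: 3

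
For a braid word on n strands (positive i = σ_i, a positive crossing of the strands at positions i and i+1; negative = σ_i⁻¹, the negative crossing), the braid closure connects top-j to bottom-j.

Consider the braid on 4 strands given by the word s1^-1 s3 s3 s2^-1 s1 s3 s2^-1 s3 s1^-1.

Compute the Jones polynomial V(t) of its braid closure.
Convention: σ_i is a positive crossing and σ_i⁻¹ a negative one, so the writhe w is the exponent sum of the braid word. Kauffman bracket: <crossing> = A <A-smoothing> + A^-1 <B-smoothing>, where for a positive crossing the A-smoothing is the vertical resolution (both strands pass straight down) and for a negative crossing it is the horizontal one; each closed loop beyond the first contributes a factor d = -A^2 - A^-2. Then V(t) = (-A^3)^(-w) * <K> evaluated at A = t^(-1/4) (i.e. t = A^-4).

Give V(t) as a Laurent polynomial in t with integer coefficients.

t^5 - 2*t^4 + 3*t^3 - 3*t^2 + 3*t - 3 + 2*t^-1 - t^-2 + t^-3

Derivation:
Braid: s1^-1 s3 s3 s2^-1 s1 s3 s2^-1 s3 s1^-1 on 4 strands, 9 crossings.
Writhe w = (#positive) - (#negative) = 5 - 4 = 1.
Enumerate smoothing states for the bracket polynomial. There are 2^9 = 512 states.
Each crossing splits two ways (0=vertical, 1=horizontal). The state's weight is A^(#A-smoothings - #B-smoothings) * d^(loops - 1).
Tabulate the states by total A-exponent and number of loops L (A-exp: L × count):
  A^9: L=4 ×1
  A^7: L=3 ×9
  A^5: L=2 ×29, L=4 ×7
  A^3: L=1 ×30, L=3 ×52, L=5 ×2
  A^1: L=2 ×83, L=4 ×43
  A^-1: L=1 ×11, L=3 ×93, L=5 ×22
  A^-3: L=2 ×19, L=4 ×58, L=6 ×7
  A^-5: L=3 ×15, L=5 ×20, L=7 ×1
  A^-7: L=4 ×6, L=6 ×3
  A^-9: L=5 ×1
Each group contributes A^e * Σ count * d^(L-1):
Powers of d = -A^2 - A^-2: d^2 = A^4 + 2 + A^-4; d^3 = -A^6 - 3*A^2 - 3*A^-2 - A^-6; d^4 = A^8 + 4*A^4 + 6 + 4*A^-4 + A^-8; d^5 = -A^10 - 5*A^6 - 10*A^2 - 10*A^-2 - 5*A^-6 - A^-10; d^6 = A^12 + 6*A^8 + 15*A^4 + 20 + 15*A^-4 + 6*A^-8 + A^-12.
  A^9 * (d^3) = -A^15 - 3*A^11 - 3*A^7 - A^3
  A^7 * (9*d^2) = 9*A^11 + 18*A^7 + 9*A^3
  A^5 * (29*d + 7*d^3) = -7*A^11 - 50*A^7 - 50*A^3 - 7*A^-1
  A^3 * (30 + 52*d^2 + 2*d^4) = 2*A^11 + 60*A^7 + 146*A^3 + 60*A^-1 + 2*A^-5
  A^1 * (83*d + 43*d^3) = -43*A^7 - 212*A^3 - 212*A^-1 - 43*A^-5
  A^-1 * (11 + 93*d^2 + 22*d^4) = 22*A^7 + 181*A^3 + 329*A^-1 + 181*A^-5 + 22*A^-9
  A^-3 * (19*d + 58*d^3 + 7*d^5) = -7*A^7 - 93*A^3 - 263*A^-1 - 263*A^-5 - 93*A^-9 - 7*A^-13
  A^-5 * (15*d^2 + 20*d^4 + d^6) = A^7 + 26*A^3 + 110*A^-1 + 170*A^-5 + 110*A^-9 + 26*A^-13 + A^-17
  A^-7 * (6*d^3 + 3*d^5) = -3*A^3 - 21*A^-1 - 48*A^-5 - 48*A^-9 - 21*A^-13 - 3*A^-17
  A^-9 * (d^4) = A^-1 + 4*A^-5 + 6*A^-9 + 4*A^-13 + A^-17
Summing the groups: <K> = -A^15 + A^11 - 2*A^7 + 3*A^3 - 3*A^-1 + 3*A^-5 - 3*A^-9 + 2*A^-13 - A^-17
Normalise by the writhe: (-A^3)^(-w) = (-A^3)^(-1) = -A^-3, so f(A) = -A^-3 * <K> = A^12 - A^8 + 2*A^4 - 3 + 3*A^-4 - 3*A^-8 + 3*A^-12 - 2*A^-16 + A^-20.
Substitute A = t^(-1/4), i.e. A^e → t^(-e/4): V(t) = t^5 - 2*t^4 + 3*t^3 - 3*t^2 + 3*t - 3 + 2*t^-1 - t^-2 + t^-3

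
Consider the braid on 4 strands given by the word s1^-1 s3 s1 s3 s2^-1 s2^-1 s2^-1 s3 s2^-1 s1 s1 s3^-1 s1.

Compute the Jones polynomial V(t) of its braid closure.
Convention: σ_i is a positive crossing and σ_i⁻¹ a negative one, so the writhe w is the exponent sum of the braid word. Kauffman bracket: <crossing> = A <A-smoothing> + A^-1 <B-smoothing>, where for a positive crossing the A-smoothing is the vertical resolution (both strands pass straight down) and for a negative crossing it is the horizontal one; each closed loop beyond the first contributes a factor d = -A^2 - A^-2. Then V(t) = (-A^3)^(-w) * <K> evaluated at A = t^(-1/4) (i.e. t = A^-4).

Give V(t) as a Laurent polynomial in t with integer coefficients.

The presented braid s1^-1 s3 s1 s3 s2^-1 s2^-1 s2^-1 s3 s2^-1 s1 s1 s3^-1 s1 on 4 strands reduces by inverse Markov moves (closure unchanged at each step):
  Deconjugate: the word is γ·β·γ⁻¹ with γ = s1^-1 s3 (prefix) and γ⁻¹ = s3^-1 s1 (suffix); strip both.
Reduced to β = s1 s3 s2^-1 s2^-1 s2^-1 s3 s2^-1 s1 s1 on 4 strands, 9 crossings.
Compute on β:
Braid: s1 s3 s2^-1 s2^-1 s2^-1 s3 s2^-1 s1 s1 on 4 strands, 9 crossings.
Writhe w = (#positive) - (#negative) = 5 - 4 = 1.
Computing the Kauffman bracket via state sum. There are 2^9 = 512 states.
For each crossing: s=0 is the vertical smoothing, s=1 horizontal. Crossing k contributes A^(sign_k * (1 - 2*s_k)); loop factor d = -A^2 - A^-2.
Tabulate the states by total A-exponent and number of loops L (A-exp: L × count):
  A^9: L=6 ×1
  A^7: L=5 ×9
  A^5: L=4 ×33, L=6 ×3
  A^3: L=3 ×64, L=5 ×19, L=7 ×1
  A^1: L=2 ×68, L=4 ×52, L=6 ×6
  A^-1: L=1 ×33, L=3 ×75, L=5 ×18
  A^-3: L=2 ×51, L=4 ×32, L=6 ×1
  A^-5: L=3 ×32, L=5 ×4
  A^-7: L=4 ×9
  A^-9: L=5 ×1
Each group contributes A^e * Σ count * d^(L-1):
Powers of d = -A^2 - A^-2: d^2 = A^4 + 2 + A^-4; d^3 = -A^6 - 3*A^2 - 3*A^-2 - A^-6; d^4 = A^8 + 4*A^4 + 6 + 4*A^-4 + A^-8; d^5 = -A^10 - 5*A^6 - 10*A^2 - 10*A^-2 - 5*A^-6 - A^-10; d^6 = A^12 + 6*A^8 + 15*A^4 + 20 + 15*A^-4 + 6*A^-8 + A^-12.
  A^9 * (d^5) = -A^19 - 5*A^15 - 10*A^11 - 10*A^7 - 5*A^3 - A^-1
  A^7 * (9*d^4) = 9*A^15 + 36*A^11 + 54*A^7 + 36*A^3 + 9*A^-1
  A^5 * (33*d^3 + 3*d^5) = -3*A^15 - 48*A^11 - 129*A^7 - 129*A^3 - 48*A^-1 - 3*A^-5
  A^3 * (64*d^2 + 19*d^4 + d^6) = A^15 + 25*A^11 + 155*A^7 + 262*A^3 + 155*A^-1 + 25*A^-5 + A^-9
  A^1 * (68*d + 52*d^3 + 6*d^5) = -6*A^11 - 82*A^7 - 284*A^3 - 284*A^-1 - 82*A^-5 - 6*A^-9
  A^-1 * (33 + 75*d^2 + 18*d^4) = 18*A^7 + 147*A^3 + 291*A^-1 + 147*A^-5 + 18*A^-9
  A^-3 * (51*d + 32*d^3 + d^5) = -A^7 - 37*A^3 - 157*A^-1 - 157*A^-5 - 37*A^-9 - A^-13
  A^-5 * (32*d^2 + 4*d^4) = 4*A^3 + 48*A^-1 + 88*A^-5 + 48*A^-9 + 4*A^-13
  A^-7 * (9*d^3) = -9*A^-1 - 27*A^-5 - 27*A^-9 - 9*A^-13
  A^-9 * (d^4) = A^-1 + 4*A^-5 + 6*A^-9 + 4*A^-13 + A^-17
Summing the groups: <K> = -A^19 + 2*A^15 - 3*A^11 + 5*A^7 - 6*A^3 + 5*A^-1 - 5*A^-5 + 3*A^-9 - 2*A^-13 + A^-17
Normalise by the writhe: (-A^3)^(-w) = (-A^3)^(-1) = -A^-3, so f(A) = -A^-3 * <K> = A^16 - 2*A^12 + 3*A^8 - 5*A^4 + 6 - 5*A^-4 + 5*A^-8 - 3*A^-12 + 2*A^-16 - A^-20.
Substitute A = t^(-1/4), i.e. A^e → t^(-e/4): V(t) = -t^5 + 2*t^4 - 3*t^3 + 5*t^2 - 5*t + 6 - 5*t^-1 + 3*t^-2 - 2*t^-3 + t^-4

Answer: -t^5 + 2*t^4 - 3*t^3 + 5*t^2 - 5*t + 6 - 5*t^-1 + 3*t^-2 - 2*t^-3 + t^-4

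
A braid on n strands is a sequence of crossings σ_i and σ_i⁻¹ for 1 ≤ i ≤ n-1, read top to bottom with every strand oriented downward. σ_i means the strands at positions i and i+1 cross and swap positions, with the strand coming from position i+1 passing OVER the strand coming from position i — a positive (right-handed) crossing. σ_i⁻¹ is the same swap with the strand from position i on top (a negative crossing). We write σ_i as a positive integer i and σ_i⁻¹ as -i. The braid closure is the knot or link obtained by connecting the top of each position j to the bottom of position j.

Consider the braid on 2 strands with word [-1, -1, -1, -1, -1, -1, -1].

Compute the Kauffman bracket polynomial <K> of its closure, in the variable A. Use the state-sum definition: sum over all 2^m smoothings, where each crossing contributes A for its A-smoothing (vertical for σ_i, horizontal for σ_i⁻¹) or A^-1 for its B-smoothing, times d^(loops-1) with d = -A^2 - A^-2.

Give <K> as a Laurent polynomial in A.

Braid: s1^-1 s1^-1 s1^-1 s1^-1 s1^-1 s1^-1 s1^-1 on 2 strands, 7 crossings.
Writhe w = (#positive) - (#negative) = 0 - 7 = -7.
State-sum expansion of <K>. There are 2^7 = 128 states.
For each crossing: s=0 is the vertical smoothing, s=1 horizontal. Crossing k contributes A^(sign_k * (1 - 2*s_k)); loop factor d = -A^2 - A^-2.
Tabulate the states by total A-exponent and number of loops L (A-exp: L × count):
  A^7: L=7 ×1
  A^5: L=6 ×7
  A^3: L=5 ×21
  A^1: L=4 ×35
  A^-1: L=3 ×35
  A^-3: L=2 ×21
  A^-5: L=1 ×7
  A^-7: L=2 ×1
Each group contributes A^e * Σ count * d^(L-1):
Powers of d = -A^2 - A^-2: d^2 = A^4 + 2 + A^-4; d^3 = -A^6 - 3*A^2 - 3*A^-2 - A^-6; d^4 = A^8 + 4*A^4 + 6 + 4*A^-4 + A^-8; d^5 = -A^10 - 5*A^6 - 10*A^2 - 10*A^-2 - 5*A^-6 - A^-10; d^6 = A^12 + 6*A^8 + 15*A^4 + 20 + 15*A^-4 + 6*A^-8 + A^-12.
  A^7 * (d^6) = A^19 + 6*A^15 + 15*A^11 + 20*A^7 + 15*A^3 + 6*A^-1 + A^-5
  A^5 * (7*d^5) = -7*A^15 - 35*A^11 - 70*A^7 - 70*A^3 - 35*A^-1 - 7*A^-5
  A^3 * (21*d^4) = 21*A^11 + 84*A^7 + 126*A^3 + 84*A^-1 + 21*A^-5
  A^1 * (35*d^3) = -35*A^7 - 105*A^3 - 105*A^-1 - 35*A^-5
  A^-1 * (35*d^2) = 35*A^3 + 70*A^-1 + 35*A^-5
  A^-3 * (21*d) = -21*A^-1 - 21*A^-5
  A^-5 * (7) = 7*A^-5
  A^-7 * (d) = -A^-5 - A^-9
Summing the groups: <K> = A^19 - A^15 + A^11 - A^7 + A^3 - A^-1 - A^-9

Answer: A^19 - A^15 + A^11 - A^7 + A^3 - A^-1 - A^-9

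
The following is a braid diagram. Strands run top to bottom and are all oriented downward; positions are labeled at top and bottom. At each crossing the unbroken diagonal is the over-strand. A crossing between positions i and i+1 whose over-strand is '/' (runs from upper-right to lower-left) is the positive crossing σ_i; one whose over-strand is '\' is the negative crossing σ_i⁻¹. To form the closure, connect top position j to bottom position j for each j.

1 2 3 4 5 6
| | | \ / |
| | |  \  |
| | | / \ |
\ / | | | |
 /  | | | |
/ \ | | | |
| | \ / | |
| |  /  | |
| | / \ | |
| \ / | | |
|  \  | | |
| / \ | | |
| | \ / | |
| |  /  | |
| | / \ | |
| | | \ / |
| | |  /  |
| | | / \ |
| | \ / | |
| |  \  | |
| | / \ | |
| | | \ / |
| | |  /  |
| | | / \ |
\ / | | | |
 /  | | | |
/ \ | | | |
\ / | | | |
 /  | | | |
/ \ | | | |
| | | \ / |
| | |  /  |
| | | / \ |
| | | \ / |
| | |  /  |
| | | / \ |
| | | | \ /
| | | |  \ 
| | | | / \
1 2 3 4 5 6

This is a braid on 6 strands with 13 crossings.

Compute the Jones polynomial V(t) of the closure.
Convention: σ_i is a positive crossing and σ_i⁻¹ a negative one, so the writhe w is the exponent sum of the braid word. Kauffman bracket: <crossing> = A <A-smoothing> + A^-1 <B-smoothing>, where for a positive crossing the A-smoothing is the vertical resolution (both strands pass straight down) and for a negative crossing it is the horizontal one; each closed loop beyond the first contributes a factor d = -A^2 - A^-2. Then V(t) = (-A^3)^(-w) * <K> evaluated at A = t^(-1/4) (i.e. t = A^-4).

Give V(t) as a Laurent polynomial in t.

Reading the diagram top to bottom ('/'-over between positions i,i+1 = s_i, '\'-over = s_i^-1): braid word = s4^-1 s1 s3 s2^-1 s3 s4 s3^-1 s4 s1 s1 s4 s4 s5^-1.
The presented braid s4^-1 s1 s3 s2^-1 s3 s4 s3^-1 s4 s1 s1 s4 s4 s5^-1 on 6 strands reduces by inverse Markov moves (closure unchanged at each step):
  Destabilize: the word has the form β·s5^-1 where s5^-1 occurs only as the final letter (β ∈ B_5); drop it and the last strand → 5 strands.
  Deconjugate: the word is γ·β·γ⁻¹ with γ = s4^-1 (prefix) and γ⁻¹ = s4 (suffix); strip both.
Reduced to β = s1 s3 s2^-1 s3 s4 s3^-1 s4 s1 s1 s4 on 5 strands, 10 crossings.
Compute on β:
Braid: s1 s3 s2^-1 s3 s4 s3^-1 s4 s1 s1 s4 on 5 strands, 10 crossings.
Writhe w = (#positive) - (#negative) = 8 - 2 = 6.
State-sum expansion of <K>. There are 2^10 = 1024 states.
Each crossing splits two ways (0=vertical, 1=horizontal). The state's weight is A^(#A-smoothings - #B-smoothings) * d^(loops - 1).
Tabulate the states by total A-exponent and number of loops L (A-exp: L × count):
  A^10: L=3 ×1
  A^8: L=2 ×6, L=4 ×4
  A^6: L=1 ×9, L=3 ×32, L=5 ×4
  A^4: L=2 ×70, L=4 ×49, L=6 ×1
  A^2: L=1 ×30, L=3 ×149, L=5 ×31
  A^0: L=2 ×99, L=4 ×144, L=6 ×9
  A^-2: L=3 ×136, L=5 ×73, L=7 ×1
  A^-4: L=4 ×101, L=6 ×19
  A^-6: L=5 ×43, L=7 ×2
  A^-8: L=6 ×10
  A^-10: L=7 ×1
Each group contributes A^e * Σ count * d^(L-1):
Powers of d = -A^2 - A^-2: d^2 = A^4 + 2 + A^-4; d^3 = -A^6 - 3*A^2 - 3*A^-2 - A^-6; d^4 = A^8 + 4*A^4 + 6 + 4*A^-4 + A^-8; d^5 = -A^10 - 5*A^6 - 10*A^2 - 10*A^-2 - 5*A^-6 - A^-10; d^6 = A^12 + 6*A^8 + 15*A^4 + 20 + 15*A^-4 + 6*A^-8 + A^-12.
  A^10 * (d^2) = A^14 + 2*A^10 + A^6
  A^8 * (6*d + 4*d^3) = -4*A^14 - 18*A^10 - 18*A^6 - 4*A^2
  A^6 * (9 + 32*d^2 + 4*d^4) = 4*A^14 + 48*A^10 + 97*A^6 + 48*A^2 + 4*A^-2
  A^4 * (70*d + 49*d^3 + d^5) = -A^14 - 54*A^10 - 227*A^6 - 227*A^2 - 54*A^-2 - A^-6
  A^2 * (30 + 149*d^2 + 31*d^4) = 31*A^10 + 273*A^6 + 514*A^2 + 273*A^-2 + 31*A^-6
  A^0 * (99*d + 144*d^3 + 9*d^5) = -9*A^10 - 189*A^6 - 621*A^2 - 621*A^-2 - 189*A^-6 - 9*A^-10
  A^-2 * (136*d^2 + 73*d^4 + d^6) = A^10 + 79*A^6 + 443*A^2 + 730*A^-2 + 443*A^-6 + 79*A^-10 + A^-14
  A^-4 * (101*d^3 + 19*d^5) = -19*A^6 - 196*A^2 - 493*A^-2 - 493*A^-6 - 196*A^-10 - 19*A^-14
  A^-6 * (43*d^4 + 2*d^6) = 2*A^6 + 55*A^2 + 202*A^-2 + 298*A^-6 + 202*A^-10 + 55*A^-14 + 2*A^-18
  A^-8 * (10*d^5) = -10*A^2 - 50*A^-2 - 100*A^-6 - 100*A^-10 - 50*A^-14 - 10*A^-18
  A^-10 * (d^6) = A^2 + 6*A^-2 + 15*A^-6 + 20*A^-10 + 15*A^-14 + 6*A^-18 + A^-22
Summing the groups: <K> = A^10 - A^6 + 3*A^2 - 3*A^-2 + 4*A^-6 - 4*A^-10 + 2*A^-14 - 2*A^-18 + A^-22
Normalise by the writhe: (-A^3)^(-w) = (-A^3)^(-6) = A^-18, so f(A) = A^-18 * <K> = A^-8 - A^-12 + 3*A^-16 - 3*A^-20 + 4*A^-24 - 4*A^-28 + 2*A^-32 - 2*A^-36 + A^-40.
Substitute A = t^(-1/4), i.e. A^e → t^(-e/4): V(t) = t^10 - 2*t^9 + 2*t^8 - 4*t^7 + 4*t^6 - 3*t^5 + 3*t^4 - t^3 + t^2

Answer: t^10 - 2*t^9 + 2*t^8 - 4*t^7 + 4*t^6 - 3*t^5 + 3*t^4 - t^3 + t^2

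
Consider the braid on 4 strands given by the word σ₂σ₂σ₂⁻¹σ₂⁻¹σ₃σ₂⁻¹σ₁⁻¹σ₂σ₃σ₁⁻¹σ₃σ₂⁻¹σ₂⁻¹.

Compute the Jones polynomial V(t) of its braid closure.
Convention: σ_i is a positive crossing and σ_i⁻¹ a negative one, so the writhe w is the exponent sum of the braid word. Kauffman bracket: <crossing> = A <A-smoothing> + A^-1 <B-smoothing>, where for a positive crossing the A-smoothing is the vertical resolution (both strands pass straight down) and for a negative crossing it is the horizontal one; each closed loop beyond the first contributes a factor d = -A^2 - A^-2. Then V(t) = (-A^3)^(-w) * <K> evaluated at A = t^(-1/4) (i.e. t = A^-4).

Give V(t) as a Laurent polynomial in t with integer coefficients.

The presented braid s2 s2 s2^-1 s2^-1 s3 s2^-1 s1^-1 s2 s3 s1^-1 s3 s2^-1 s2^-1 on 4 strands reduces by inverse Markov moves (closure unchanged at each step):
  Deconjugate: the word is γ·β·γ⁻¹ with γ = s2 s2 (prefix) and γ⁻¹ = s2^-1 s2^-1 (suffix); strip both.
Reduced to β = s2^-1 s2^-1 s3 s2^-1 s1^-1 s2 s3 s1^-1 s3 on 4 strands, 9 crossings.
Compute on β:
Braid: s2^-1 s2^-1 s3 s2^-1 s1^-1 s2 s3 s1^-1 s3 on 4 strands, 9 crossings.
Writhe w = (#positive) - (#negative) = 4 - 5 = -1.
State-sum expansion of <K>. There are 2^9 = 512 states.
Each crossing splits two ways (0=vertical, 1=horizontal). The state's weight is A^(#A-smoothings - #B-smoothings) * d^(loops - 1).
Tabulate the states by total A-exponent and number of loops L (A-exp: L × count):
  A^9: L=5 ×1
  A^7: L=4 ×9
  A^5: L=3 ×32, L=5 ×4
  A^3: L=2 ×55, L=4 ×28, L=6 ×1
  A^1: L=1 ×39, L=3 ×77, L=5 ×10
  A^-1: L=2 ×87, L=4 ×38, L=6 ×1
  A^-3: L=1 ×14, L=3 ×64, L=5 ×6
  A^-5: L=2 ×17, L=4 ×19
  A^-7: L=3 ×7, L=5 ×2
  A^-9: L=4 ×1
Each group contributes A^e * Σ count * d^(L-1):
Powers of d = -A^2 - A^-2: d^2 = A^4 + 2 + A^-4; d^3 = -A^6 - 3*A^2 - 3*A^-2 - A^-6; d^4 = A^8 + 4*A^4 + 6 + 4*A^-4 + A^-8; d^5 = -A^10 - 5*A^6 - 10*A^2 - 10*A^-2 - 5*A^-6 - A^-10.
  A^9 * (d^4) = A^17 + 4*A^13 + 6*A^9 + 4*A^5 + A
  A^7 * (9*d^3) = -9*A^13 - 27*A^9 - 27*A^5 - 9*A
  A^5 * (32*d^2 + 4*d^4) = 4*A^13 + 48*A^9 + 88*A^5 + 48*A + 4*A^-3
  A^3 * (55*d + 28*d^3 + d^5) = -A^13 - 33*A^9 - 149*A^5 - 149*A - 33*A^-3 - A^-7
  A^1 * (39 + 77*d^2 + 10*d^4) = 10*A^9 + 117*A^5 + 253*A + 117*A^-3 + 10*A^-7
  A^-1 * (87*d + 38*d^3 + d^5) = -A^9 - 43*A^5 - 211*A - 211*A^-3 - 43*A^-7 - A^-11
  A^-3 * (14 + 64*d^2 + 6*d^4) = 6*A^5 + 88*A + 178*A^-3 + 88*A^-7 + 6*A^-11
  A^-5 * (17*d + 19*d^3) = -19*A - 74*A^-3 - 74*A^-7 - 19*A^-11
  A^-7 * (7*d^2 + 2*d^4) = 2*A + 15*A^-3 + 26*A^-7 + 15*A^-11 + 2*A^-15
  A^-9 * (d^3) = -A^-3 - 3*A^-7 - 3*A^-11 - A^-15
Summing the groups: <K> = A^17 - 2*A^13 + 3*A^9 - 4*A^5 + 4*A - 5*A^-3 + 3*A^-7 - 2*A^-11 + A^-15
Normalise by the writhe: (-A^3)^(-w) = (-A^3)^(1) = -A^3, so f(A) = -A^3 * <K> = -A^20 + 2*A^16 - 3*A^12 + 4*A^8 - 4*A^4 + 5 - 3*A^-4 + 2*A^-8 - A^-12.
Substitute A = t^(-1/4), i.e. A^e → t^(-e/4): V(t) = -t^3 + 2*t^2 - 3*t + 5 - 4*t^-1 + 4*t^-2 - 3*t^-3 + 2*t^-4 - t^-5

Answer: -t^3 + 2*t^2 - 3*t + 5 - 4*t^-1 + 4*t^-2 - 3*t^-3 + 2*t^-4 - t^-5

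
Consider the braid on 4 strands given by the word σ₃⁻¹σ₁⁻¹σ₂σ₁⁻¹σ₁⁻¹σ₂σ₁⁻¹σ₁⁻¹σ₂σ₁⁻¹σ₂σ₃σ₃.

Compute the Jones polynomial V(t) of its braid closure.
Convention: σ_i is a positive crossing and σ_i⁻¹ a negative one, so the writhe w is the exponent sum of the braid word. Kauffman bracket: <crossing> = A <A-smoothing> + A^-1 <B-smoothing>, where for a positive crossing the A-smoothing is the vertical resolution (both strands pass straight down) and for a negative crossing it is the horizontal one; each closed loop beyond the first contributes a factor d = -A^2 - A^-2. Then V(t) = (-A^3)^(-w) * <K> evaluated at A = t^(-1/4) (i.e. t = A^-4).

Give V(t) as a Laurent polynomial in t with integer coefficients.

t^3 - 4*t^2 + 8*t - 11 + 15*t^-1 - 16*t^-2 + 15*t^-3 - 12*t^-4 + 8*t^-5 - 4*t^-6 + t^-7

Derivation:
The presented braid s3^-1 s1^-1 s2 s1^-1 s1^-1 s2 s1^-1 s1^-1 s2 s1^-1 s2 s3 s3 on 4 strands reduces by inverse Markov moves (closure unchanged at each step):
  Deconjugate: the word is γ·β·γ⁻¹ with γ = s3^-1 (prefix) and γ⁻¹ = s3 (suffix); strip both.
  Destabilize: the word has the form β·s3 where s3 occurs only as the final letter (β ∈ B_3); drop it and the last strand → 3 strands.
Reduced to β = s1^-1 s2 s1^-1 s1^-1 s2 s1^-1 s1^-1 s2 s1^-1 s2 on 3 strands, 10 crossings.
Compute on β:
Braid: s1^-1 s2 s1^-1 s1^-1 s2 s1^-1 s1^-1 s2 s1^-1 s2 on 3 strands, 10 crossings.
Writhe w = (#positive) - (#negative) = 4 - 6 = -2.
Computing the Kauffman bracket via state sum. There are 2^10 = 1024 states.
Smooth each crossing (0=||, 1=⌣⌢); contribution A^(Σ sign_k(1-2s_k)) * d^(L-1).
Tabulate the states by total A-exponent and number of loops L (A-exp: L × count):
  A^10: L=7 ×1
  A^8: L=6 ×10
  A^6: L=5 ×45
  A^4: L=4 ×118, L=6 ×2
  A^2: L=3 ×193, L=5 ×17
  A^0: L=2 ×192, L=4 ×59, L=6 ×1
  A^-2: L=1 ×95, L=3 ×108, L=5 ×7
  A^-4: L=2 ×95, L=4 ×25
  A^-6: L=3 ×43, L=5 ×2
  A^-8: L=4 ×10
  A^-10: L=5 ×1
Each group contributes A^e * Σ count * d^(L-1):
Powers of d = -A^2 - A^-2: d^2 = A^4 + 2 + A^-4; d^3 = -A^6 - 3*A^2 - 3*A^-2 - A^-6; d^4 = A^8 + 4*A^4 + 6 + 4*A^-4 + A^-8; d^5 = -A^10 - 5*A^6 - 10*A^2 - 10*A^-2 - 5*A^-6 - A^-10; d^6 = A^12 + 6*A^8 + 15*A^4 + 20 + 15*A^-4 + 6*A^-8 + A^-12.
  A^10 * (d^6) = A^22 + 6*A^18 + 15*A^14 + 20*A^10 + 15*A^6 + 6*A^2 + A^-2
  A^8 * (10*d^5) = -10*A^18 - 50*A^14 - 100*A^10 - 100*A^6 - 50*A^2 - 10*A^-2
  A^6 * (45*d^4) = 45*A^14 + 180*A^10 + 270*A^6 + 180*A^2 + 45*A^-2
  A^4 * (118*d^3 + 2*d^5) = -2*A^14 - 128*A^10 - 374*A^6 - 374*A^2 - 128*A^-2 - 2*A^-6
  A^2 * (193*d^2 + 17*d^4) = 17*A^10 + 261*A^6 + 488*A^2 + 261*A^-2 + 17*A^-6
  A^0 * (192*d + 59*d^3 + d^5) = -A^10 - 64*A^6 - 379*A^2 - 379*A^-2 - 64*A^-6 - A^-10
  A^-2 * (95 + 108*d^2 + 7*d^4) = 7*A^6 + 136*A^2 + 353*A^-2 + 136*A^-6 + 7*A^-10
  A^-4 * (95*d + 25*d^3) = -25*A^2 - 170*A^-2 - 170*A^-6 - 25*A^-10
  A^-6 * (43*d^2 + 2*d^4) = 2*A^2 + 51*A^-2 + 98*A^-6 + 51*A^-10 + 2*A^-14
  A^-8 * (10*d^3) = -10*A^-2 - 30*A^-6 - 30*A^-10 - 10*A^-14
  A^-10 * (d^4) = A^-2 + 4*A^-6 + 6*A^-10 + 4*A^-14 + A^-18
Summing the groups: <K> = A^22 - 4*A^18 + 8*A^14 - 12*A^10 + 15*A^6 - 16*A^2 + 15*A^-2 - 11*A^-6 + 8*A^-10 - 4*A^-14 + A^-18
Normalise by the writhe: (-A^3)^(-w) = (-A^3)^(2) = A^6, so f(A) = A^6 * <K> = A^28 - 4*A^24 + 8*A^20 - 12*A^16 + 15*A^12 - 16*A^8 + 15*A^4 - 11 + 8*A^-4 - 4*A^-8 + A^-12.
Substitute A = t^(-1/4), i.e. A^e → t^(-e/4): V(t) = t^3 - 4*t^2 + 8*t - 11 + 15*t^-1 - 16*t^-2 + 15*t^-3 - 12*t^-4 + 8*t^-5 - 4*t^-6 + t^-7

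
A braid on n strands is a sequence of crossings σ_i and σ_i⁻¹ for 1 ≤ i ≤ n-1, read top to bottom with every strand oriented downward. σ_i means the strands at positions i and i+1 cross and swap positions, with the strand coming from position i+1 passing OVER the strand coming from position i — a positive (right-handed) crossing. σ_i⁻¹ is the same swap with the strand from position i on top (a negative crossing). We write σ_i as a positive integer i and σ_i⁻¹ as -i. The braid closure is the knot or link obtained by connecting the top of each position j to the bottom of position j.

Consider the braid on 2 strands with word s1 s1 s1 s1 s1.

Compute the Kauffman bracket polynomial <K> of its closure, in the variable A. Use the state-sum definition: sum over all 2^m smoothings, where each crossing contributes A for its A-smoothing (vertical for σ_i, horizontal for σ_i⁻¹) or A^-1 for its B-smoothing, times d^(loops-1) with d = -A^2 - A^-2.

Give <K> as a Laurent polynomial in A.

Braid: s1 s1 s1 s1 s1 on 2 strands, 5 crossings.
Writhe w = (#positive) - (#negative) = 5 - 0 = 5.
Enumerate smoothing states for the bracket polynomial. There are 2^5 = 32 states.
For each crossing: s=0 is the vertical smoothing, s=1 horizontal. Crossing k contributes A^(sign_k * (1 - 2*s_k)); loop factor d = -A^2 - A^-2.
  state 00000: A-exp=+5, loops=2, term = A^5 * d^1
  state 00001: A-exp=+3, loops=1, term = A^3 * d^0
  state 00010: A-exp=+3, loops=1, term = A^3 * d^0
  state 00011: A-exp=+1, loops=2, term = A^1 * d^1
  state 00100: A-exp=+3, loops=1, term = A^3 * d^0
  state 00101: A-exp=+1, loops=2, term = A^1 * d^1
  state 00110: A-exp=+1, loops=2, term = A^1 * d^1
  state 00111: A-exp=-1, loops=3, term = A^-1 * d^2
  state 01000: A-exp=+3, loops=1, term = A^3 * d^0
  state 01001: A-exp=+1, loops=2, term = A^1 * d^1
  state 01010: A-exp=+1, loops=2, term = A^1 * d^1
  state 01011: A-exp=-1, loops=3, term = A^-1 * d^2
  state 01100: A-exp=+1, loops=2, term = A^1 * d^1
  state 01101: A-exp=-1, loops=3, term = A^-1 * d^2
  state 01110: A-exp=-1, loops=3, term = A^-1 * d^2
  state 01111: A-exp=-3, loops=4, term = A^-3 * d^3
  state 10000: A-exp=+3, loops=1, term = A^3 * d^0
  state 10001: A-exp=+1, loops=2, term = A^1 * d^1
  state 10010: A-exp=+1, loops=2, term = A^1 * d^1
  state 10011: A-exp=-1, loops=3, term = A^-1 * d^2
  state 10100: A-exp=+1, loops=2, term = A^1 * d^1
  state 10101: A-exp=-1, loops=3, term = A^-1 * d^2
  state 10110: A-exp=-1, loops=3, term = A^-1 * d^2
  state 10111: A-exp=-3, loops=4, term = A^-3 * d^3
  state 11000: A-exp=+1, loops=2, term = A^1 * d^1
  state 11001: A-exp=-1, loops=3, term = A^-1 * d^2
  state 11010: A-exp=-1, loops=3, term = A^-1 * d^2
  state 11011: A-exp=-3, loops=4, term = A^-3 * d^3
  state 11100: A-exp=-1, loops=3, term = A^-1 * d^2
  state 11101: A-exp=-3, loops=4, term = A^-3 * d^3
  state 11110: A-exp=-3, loops=4, term = A^-3 * d^3
  state 11111: A-exp=-5, loops=5, term = A^-5 * d^4
Collect the terms by A-exponent (count of states per loop number):
Powers of d = -A^2 - A^-2: d^2 = A^4 + 2 + A^-4; d^3 = -A^6 - 3*A^2 - 3*A^-2 - A^-6; d^4 = A^8 + 4*A^4 + 6 + 4*A^-4 + A^-8.
  A^5 * (d) = -A^7 - A^3
  A^3 * (5) = 5*A^3
  A^1 * (10*d) = -10*A^3 - 10*A^-1
  A^-1 * (10*d^2) = 10*A^3 + 20*A^-1 + 10*A^-5
  A^-3 * (5*d^3) = -5*A^3 - 15*A^-1 - 15*A^-5 - 5*A^-9
  A^-5 * (d^4) = A^3 + 4*A^-1 + 6*A^-5 + 4*A^-9 + A^-13
Summing the groups: <K> = -A^7 - A^-1 + A^-5 - A^-9 + A^-13

Answer: -A^7 - A^-1 + A^-5 - A^-9 + A^-13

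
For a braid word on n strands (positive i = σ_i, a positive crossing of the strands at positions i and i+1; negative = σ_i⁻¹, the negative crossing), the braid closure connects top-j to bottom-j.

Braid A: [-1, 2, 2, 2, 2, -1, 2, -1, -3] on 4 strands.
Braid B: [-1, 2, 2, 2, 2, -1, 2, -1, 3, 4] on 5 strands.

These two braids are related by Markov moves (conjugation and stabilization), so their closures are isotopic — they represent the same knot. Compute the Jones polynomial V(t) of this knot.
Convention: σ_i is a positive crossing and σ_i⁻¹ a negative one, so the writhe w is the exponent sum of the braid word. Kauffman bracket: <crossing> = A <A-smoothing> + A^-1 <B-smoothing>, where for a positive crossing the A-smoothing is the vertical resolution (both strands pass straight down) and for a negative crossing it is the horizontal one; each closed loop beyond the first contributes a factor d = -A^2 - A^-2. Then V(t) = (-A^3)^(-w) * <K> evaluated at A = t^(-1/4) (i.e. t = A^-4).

-t^6 + 2*t^5 - 3*t^4 + 4*t^3 - 4*t^2 + 4*t - 2 + 2*t^-1 - t^-2

Derivation:
Markov-equivalent braids have isotopic closures, hence identical knot invariants. Strip the Markov moves from each word to reach a common short braid β, then compute V(t) once on β.
Braid A: s1^-1 s2 s2 s2 s2 s1^-1 s2 s1^-1 s3^-1 on 4 strands reduces by inverse Markov moves (closure unchanged at each step):
  Destabilize: the word has the form β·s3^-1 where s3^-1 occurs only as the final letter (β ∈ B_3); drop it and the last strand → 3 strands.
Reduced to β = s1^-1 s2 s2 s2 s2 s1^-1 s2 s1^-1 on 3 strands, 8 crossings.
Braid B: s1^-1 s2 s2 s2 s2 s1^-1 s2 s1^-1 s3 s4 on 5 strands reduces by inverse Markov moves (closure unchanged at each step):
  Destabilize: the word has the form β·s4 where s4 occurs only as the final letter (β ∈ B_4); drop it and the last strand → 4 strands.
  Destabilize: the word has the form β·s3 where s3 occurs only as the final letter (β ∈ B_3); drop it and the last strand → 3 strands.
Reduced to β = s1^-1 s2 s2 s2 s2 s1^-1 s2 s1^-1 on 3 strands, 8 crossings.
Both give the same β = s1^-1 s2 s2 s2 s2 s1^-1 s2 s1^-1 on 3 strands, so one state sum suffices:
Braid: s1^-1 s2 s2 s2 s2 s1^-1 s2 s1^-1 on 3 strands, 8 crossings.
Writhe w = (#positive) - (#negative) = 5 - 3 = 2.
Computing the Kauffman bracket via state sum. There are 2^8 = 256 states.
For each crossing: s=0 is the vertical smoothing, s=1 horizontal. Crossing k contributes A^(sign_k * (1 - 2*s_k)); loop factor d = -A^2 - A^-2.
Tabulate the states by total A-exponent and number of loops L (A-exp: L × count):
  A^8: L=4 ×1
  A^6: L=3 ×8
  A^4: L=2 ×22, L=4 ×6
  A^2: L=1 ×23, L=3 ×29, L=5 ×4
  A^0: L=2 ×47, L=4 ×22, L=6 ×1
  A^-2: L=3 ×48, L=5 ×8
  A^-4: L=4 ×27, L=6 ×1
  A^-6: L=5 ×8
  A^-8: L=6 ×1
Each group contributes A^e * Σ count * d^(L-1):
Powers of d = -A^2 - A^-2: d^2 = A^4 + 2 + A^-4; d^3 = -A^6 - 3*A^2 - 3*A^-2 - A^-6; d^4 = A^8 + 4*A^4 + 6 + 4*A^-4 + A^-8; d^5 = -A^10 - 5*A^6 - 10*A^2 - 10*A^-2 - 5*A^-6 - A^-10.
  A^8 * (d^3) = -A^14 - 3*A^10 - 3*A^6 - A^2
  A^6 * (8*d^2) = 8*A^10 + 16*A^6 + 8*A^2
  A^4 * (22*d + 6*d^3) = -6*A^10 - 40*A^6 - 40*A^2 - 6*A^-2
  A^2 * (23 + 29*d^2 + 4*d^4) = 4*A^10 + 45*A^6 + 105*A^2 + 45*A^-2 + 4*A^-6
  A^0 * (47*d + 22*d^3 + d^5) = -A^10 - 27*A^6 - 123*A^2 - 123*A^-2 - 27*A^-6 - A^-10
  A^-2 * (48*d^2 + 8*d^4) = 8*A^6 + 80*A^2 + 144*A^-2 + 80*A^-6 + 8*A^-10
  A^-4 * (27*d^3 + d^5) = -A^6 - 32*A^2 - 91*A^-2 - 91*A^-6 - 32*A^-10 - A^-14
  A^-6 * (8*d^4) = 8*A^2 + 32*A^-2 + 48*A^-6 + 32*A^-10 + 8*A^-14
  A^-8 * (d^5) = -A^2 - 5*A^-2 - 10*A^-6 - 10*A^-10 - 5*A^-14 - A^-18
Summing the groups: <K> = -A^14 + 2*A^10 - 2*A^6 + 4*A^2 - 4*A^-2 + 4*A^-6 - 3*A^-10 + 2*A^-14 - A^-18
Normalise by the writhe: (-A^3)^(-w) = (-A^3)^(-2) = A^-6, so f(A) = A^-6 * <K> = -A^8 + 2*A^4 - 2 + 4*A^-4 - 4*A^-8 + 4*A^-12 - 3*A^-16 + 2*A^-20 - A^-24.
Substitute A = t^(-1/4), i.e. A^e → t^(-e/4): V(t) = -t^6 + 2*t^5 - 3*t^4 + 4*t^3 - 4*t^2 + 4*t - 2 + 2*t^-1 - t^-2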